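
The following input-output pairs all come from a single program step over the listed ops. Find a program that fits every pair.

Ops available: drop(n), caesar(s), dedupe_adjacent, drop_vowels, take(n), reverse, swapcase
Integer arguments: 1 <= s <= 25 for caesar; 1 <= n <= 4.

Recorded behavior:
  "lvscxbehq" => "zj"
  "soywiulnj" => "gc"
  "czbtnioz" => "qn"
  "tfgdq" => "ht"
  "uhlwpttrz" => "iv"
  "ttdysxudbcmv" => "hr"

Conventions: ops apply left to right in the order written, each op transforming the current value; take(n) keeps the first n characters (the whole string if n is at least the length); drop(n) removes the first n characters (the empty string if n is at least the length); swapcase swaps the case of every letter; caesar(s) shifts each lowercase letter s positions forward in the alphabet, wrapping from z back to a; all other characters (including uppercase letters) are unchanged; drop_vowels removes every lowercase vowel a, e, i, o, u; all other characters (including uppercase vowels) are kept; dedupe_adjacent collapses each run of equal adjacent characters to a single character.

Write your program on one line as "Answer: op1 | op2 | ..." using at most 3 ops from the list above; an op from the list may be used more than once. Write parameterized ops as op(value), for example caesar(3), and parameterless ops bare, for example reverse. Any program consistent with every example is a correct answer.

dedupe_adjacent | caesar(14) | take(2)

Check, running the answer program on each example:
  "lvscxbehq" -> "lvscxbehq" -> "zjgqlpsve" -> "zj"
  "soywiulnj" -> "soywiulnj" -> "gcmkwizbx" -> "gc"
  "czbtnioz" -> "czbtnioz" -> "qnphbwcn" -> "qn"
  "tfgdq" -> "tfgdq" -> "hture" -> "ht"
  "uhlwpttrz" -> "uhlwptrz" -> "ivzkdhfn" -> "iv"
  "ttdysxudbcmv" -> "tdysxudbcmv" -> "hrmglirpqaj" -> "hr"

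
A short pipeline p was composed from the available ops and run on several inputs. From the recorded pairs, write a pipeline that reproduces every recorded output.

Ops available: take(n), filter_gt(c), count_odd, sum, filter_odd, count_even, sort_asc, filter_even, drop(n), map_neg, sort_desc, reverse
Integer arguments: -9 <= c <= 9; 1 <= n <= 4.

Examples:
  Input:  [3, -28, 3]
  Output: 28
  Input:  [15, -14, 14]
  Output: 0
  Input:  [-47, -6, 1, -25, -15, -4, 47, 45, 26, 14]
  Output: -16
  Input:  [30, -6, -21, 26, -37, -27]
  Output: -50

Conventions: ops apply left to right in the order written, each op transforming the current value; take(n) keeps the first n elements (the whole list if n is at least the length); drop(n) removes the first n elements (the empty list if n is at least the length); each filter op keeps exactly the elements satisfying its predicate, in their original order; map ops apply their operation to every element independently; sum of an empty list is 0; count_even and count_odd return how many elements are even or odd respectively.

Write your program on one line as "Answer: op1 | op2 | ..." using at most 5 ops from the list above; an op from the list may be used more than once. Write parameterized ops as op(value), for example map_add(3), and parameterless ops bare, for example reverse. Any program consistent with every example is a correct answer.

filter_even | take(3) | map_neg | sum

Check, running the answer program on each example:
  [3, -28, 3] -> [-28] -> [-28] -> [28] -> 28
  [15, -14, 14] -> [-14, 14] -> [-14, 14] -> [14, -14] -> 0
  [-47, -6, 1, -25, -15, -4, 47, 45, 26, 14] -> [-6, -4, 26, 14] -> [-6, -4, 26] -> [6, 4, -26] -> -16
  [30, -6, -21, 26, -37, -27] -> [30, -6, 26] -> [30, -6, 26] -> [-30, 6, -26] -> -50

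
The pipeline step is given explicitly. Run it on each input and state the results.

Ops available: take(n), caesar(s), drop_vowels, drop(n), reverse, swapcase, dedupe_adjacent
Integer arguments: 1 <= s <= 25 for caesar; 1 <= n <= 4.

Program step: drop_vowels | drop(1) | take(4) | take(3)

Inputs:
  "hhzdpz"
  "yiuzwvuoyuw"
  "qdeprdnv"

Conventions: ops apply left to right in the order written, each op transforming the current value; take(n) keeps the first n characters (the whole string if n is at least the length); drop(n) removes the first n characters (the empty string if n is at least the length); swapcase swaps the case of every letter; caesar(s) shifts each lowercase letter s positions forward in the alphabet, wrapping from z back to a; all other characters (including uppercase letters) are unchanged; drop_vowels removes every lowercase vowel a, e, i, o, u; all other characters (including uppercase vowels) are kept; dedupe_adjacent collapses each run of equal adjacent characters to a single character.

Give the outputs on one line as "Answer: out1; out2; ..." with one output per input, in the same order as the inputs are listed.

Execution, op by op:
  "hhzdpz" -> "hhzdpz" -> "hzdpz" -> "hzdp" -> "hzd"
  "yiuzwvuoyuw" -> "yzwvyw" -> "zwvyw" -> "zwvy" -> "zwv"
  "qdeprdnv" -> "qdprdnv" -> "dprdnv" -> "dprd" -> "dpr"

"hzd"; "zwv"; "dpr"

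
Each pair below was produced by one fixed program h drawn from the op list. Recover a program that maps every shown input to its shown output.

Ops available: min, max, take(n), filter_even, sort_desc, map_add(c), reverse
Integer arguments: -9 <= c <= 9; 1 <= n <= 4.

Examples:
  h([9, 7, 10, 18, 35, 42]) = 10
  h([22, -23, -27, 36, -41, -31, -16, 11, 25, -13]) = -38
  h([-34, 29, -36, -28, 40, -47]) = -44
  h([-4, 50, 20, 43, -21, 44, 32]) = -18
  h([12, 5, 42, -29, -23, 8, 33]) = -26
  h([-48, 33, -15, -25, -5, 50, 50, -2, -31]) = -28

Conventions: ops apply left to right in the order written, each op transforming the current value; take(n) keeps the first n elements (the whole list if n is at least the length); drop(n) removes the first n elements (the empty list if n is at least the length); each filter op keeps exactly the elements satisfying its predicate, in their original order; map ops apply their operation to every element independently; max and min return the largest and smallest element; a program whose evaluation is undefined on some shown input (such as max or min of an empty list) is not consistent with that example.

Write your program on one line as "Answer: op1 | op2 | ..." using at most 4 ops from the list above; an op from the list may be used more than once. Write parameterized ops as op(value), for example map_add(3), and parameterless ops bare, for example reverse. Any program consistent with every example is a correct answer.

map_add(-4) | map_add(7) | filter_even | min

Check, running the answer program on each example:
  [9, 7, 10, 18, 35, 42] -> [5, 3, 6, 14, 31, 38] -> [12, 10, 13, 21, 38, 45] -> [12, 10, 38] -> 10
  [22, -23, -27, 36, -41, -31, -16, 11, 25, -13] -> [18, -27, -31, 32, -45, -35, -20, 7, 21, -17] -> [25, -20, -24, 39, -38, -28, -13, 14, 28, -10] -> [-20, -24, -38, -28, 14, 28, -10] -> -38
  [-34, 29, -36, -28, 40, -47] -> [-38, 25, -40, -32, 36, -51] -> [-31, 32, -33, -25, 43, -44] -> [32, -44] -> -44
  [-4, 50, 20, 43, -21, 44, 32] -> [-8, 46, 16, 39, -25, 40, 28] -> [-1, 53, 23, 46, -18, 47, 35] -> [46, -18] -> -18
  [12, 5, 42, -29, -23, 8, 33] -> [8, 1, 38, -33, -27, 4, 29] -> [15, 8, 45, -26, -20, 11, 36] -> [8, -26, -20, 36] -> -26
  [-48, 33, -15, -25, -5, 50, 50, -2, -31] -> [-52, 29, -19, -29, -9, 46, 46, -6, -35] -> [-45, 36, -12, -22, -2, 53, 53, 1, -28] -> [36, -12, -22, -2, -28] -> -28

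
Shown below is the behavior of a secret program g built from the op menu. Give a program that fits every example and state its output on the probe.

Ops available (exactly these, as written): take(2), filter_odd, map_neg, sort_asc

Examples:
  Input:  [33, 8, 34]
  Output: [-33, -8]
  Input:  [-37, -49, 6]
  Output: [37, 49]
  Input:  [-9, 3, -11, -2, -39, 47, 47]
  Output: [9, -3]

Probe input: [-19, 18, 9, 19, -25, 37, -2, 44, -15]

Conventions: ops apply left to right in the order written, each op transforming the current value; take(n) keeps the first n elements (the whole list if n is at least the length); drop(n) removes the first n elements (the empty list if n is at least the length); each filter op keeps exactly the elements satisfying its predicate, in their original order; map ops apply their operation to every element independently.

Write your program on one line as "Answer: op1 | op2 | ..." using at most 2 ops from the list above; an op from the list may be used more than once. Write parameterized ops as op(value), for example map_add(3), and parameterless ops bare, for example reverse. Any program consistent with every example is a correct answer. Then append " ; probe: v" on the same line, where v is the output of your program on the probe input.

take(2) | map_neg ; probe: [19, -18]

Check, running the answer program on each example:
  [33, 8, 34] -> [33, 8] -> [-33, -8]
  [-37, -49, 6] -> [-37, -49] -> [37, 49]
  [-9, 3, -11, -2, -39, 47, 47] -> [-9, 3] -> [9, -3]
  probe: [-19, 18, 9, 19, -25, 37, -2, 44, -15] -> [-19, 18] -> [19, -18]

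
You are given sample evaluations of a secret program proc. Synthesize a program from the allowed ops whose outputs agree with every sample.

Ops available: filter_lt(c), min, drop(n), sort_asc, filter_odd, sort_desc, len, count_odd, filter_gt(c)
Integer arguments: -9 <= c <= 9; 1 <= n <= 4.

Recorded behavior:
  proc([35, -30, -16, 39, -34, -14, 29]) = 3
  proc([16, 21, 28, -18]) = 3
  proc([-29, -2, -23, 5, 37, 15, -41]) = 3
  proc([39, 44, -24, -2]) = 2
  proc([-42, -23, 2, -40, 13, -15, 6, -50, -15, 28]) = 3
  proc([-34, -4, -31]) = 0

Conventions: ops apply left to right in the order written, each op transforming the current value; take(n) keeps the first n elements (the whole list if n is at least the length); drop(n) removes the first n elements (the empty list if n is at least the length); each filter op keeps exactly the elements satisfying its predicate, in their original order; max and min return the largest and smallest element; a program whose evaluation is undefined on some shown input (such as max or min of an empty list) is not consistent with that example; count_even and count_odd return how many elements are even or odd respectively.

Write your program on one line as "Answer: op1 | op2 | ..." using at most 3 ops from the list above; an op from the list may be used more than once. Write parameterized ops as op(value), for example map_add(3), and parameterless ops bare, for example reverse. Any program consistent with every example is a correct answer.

filter_gt(1) | filter_gt(3) | len

Check, running the answer program on each example:
  [35, -30, -16, 39, -34, -14, 29] -> [35, 39, 29] -> [35, 39, 29] -> 3
  [16, 21, 28, -18] -> [16, 21, 28] -> [16, 21, 28] -> 3
  [-29, -2, -23, 5, 37, 15, -41] -> [5, 37, 15] -> [5, 37, 15] -> 3
  [39, 44, -24, -2] -> [39, 44] -> [39, 44] -> 2
  [-42, -23, 2, -40, 13, -15, 6, -50, -15, 28] -> [2, 13, 6, 28] -> [13, 6, 28] -> 3
  [-34, -4, -31] -> [] -> [] -> 0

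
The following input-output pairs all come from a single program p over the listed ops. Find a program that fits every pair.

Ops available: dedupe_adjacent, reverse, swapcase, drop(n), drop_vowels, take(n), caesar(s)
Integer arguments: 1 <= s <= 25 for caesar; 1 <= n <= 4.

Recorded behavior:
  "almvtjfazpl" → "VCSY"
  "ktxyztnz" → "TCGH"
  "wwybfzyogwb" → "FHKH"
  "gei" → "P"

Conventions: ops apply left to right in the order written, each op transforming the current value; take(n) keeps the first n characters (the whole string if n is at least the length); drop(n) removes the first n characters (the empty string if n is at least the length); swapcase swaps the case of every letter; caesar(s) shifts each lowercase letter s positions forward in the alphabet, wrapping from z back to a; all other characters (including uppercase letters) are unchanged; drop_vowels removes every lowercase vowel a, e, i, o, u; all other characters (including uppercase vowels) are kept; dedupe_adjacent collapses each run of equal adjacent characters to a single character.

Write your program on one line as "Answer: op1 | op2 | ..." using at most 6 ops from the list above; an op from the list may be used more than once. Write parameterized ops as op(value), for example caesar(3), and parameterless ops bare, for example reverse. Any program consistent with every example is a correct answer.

drop_vowels | caesar(9) | dedupe_adjacent | drop_vowels | take(4) | swapcase

Check, running the answer program on each example:
  "almvtjfazpl" -> "lmvtjfzpl" -> "uvecsoiyu" -> "uvecsoiyu" -> "vcsy" -> "vcsy" -> "VCSY"
  "ktxyztnz" -> "ktxyztnz" -> "tcghicwi" -> "tcghicwi" -> "tcghcw" -> "tcgh" -> "TCGH"
  "wwybfzyogwb" -> "wwybfzygwb" -> "ffhkoihpfk" -> "fhkoihpfk" -> "fhkhpfk" -> "fhkh" -> "FHKH"
  "gei" -> "g" -> "p" -> "p" -> "p" -> "p" -> "P"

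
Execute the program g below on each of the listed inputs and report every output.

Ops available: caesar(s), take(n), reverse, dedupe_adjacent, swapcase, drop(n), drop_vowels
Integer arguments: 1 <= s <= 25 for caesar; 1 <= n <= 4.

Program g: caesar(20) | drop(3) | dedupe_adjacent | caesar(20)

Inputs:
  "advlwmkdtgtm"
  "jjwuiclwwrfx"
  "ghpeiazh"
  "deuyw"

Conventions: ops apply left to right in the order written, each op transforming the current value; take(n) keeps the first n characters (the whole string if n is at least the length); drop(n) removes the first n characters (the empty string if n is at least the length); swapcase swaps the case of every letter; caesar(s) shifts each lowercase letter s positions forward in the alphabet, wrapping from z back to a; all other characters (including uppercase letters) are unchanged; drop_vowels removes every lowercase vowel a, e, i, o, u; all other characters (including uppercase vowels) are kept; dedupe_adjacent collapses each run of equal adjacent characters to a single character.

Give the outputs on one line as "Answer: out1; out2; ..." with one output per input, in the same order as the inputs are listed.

"zkayrhuha"; "iwqzkftl"; "swonv"; "mk"

Execution, op by op:
  "advlwmkdtgtm" -> "uxpfqgexnang" -> "fqgexnang" -> "fqgexnang" -> "zkayrhuha"
  "jjwuiclwwrfx" -> "ddqocwfqqlzr" -> "ocwfqqlzr" -> "ocwfqlzr" -> "iwqzkftl"
  "ghpeiazh" -> "abjycutb" -> "ycutb" -> "ycutb" -> "swonv"
  "deuyw" -> "xyosq" -> "sq" -> "sq" -> "mk"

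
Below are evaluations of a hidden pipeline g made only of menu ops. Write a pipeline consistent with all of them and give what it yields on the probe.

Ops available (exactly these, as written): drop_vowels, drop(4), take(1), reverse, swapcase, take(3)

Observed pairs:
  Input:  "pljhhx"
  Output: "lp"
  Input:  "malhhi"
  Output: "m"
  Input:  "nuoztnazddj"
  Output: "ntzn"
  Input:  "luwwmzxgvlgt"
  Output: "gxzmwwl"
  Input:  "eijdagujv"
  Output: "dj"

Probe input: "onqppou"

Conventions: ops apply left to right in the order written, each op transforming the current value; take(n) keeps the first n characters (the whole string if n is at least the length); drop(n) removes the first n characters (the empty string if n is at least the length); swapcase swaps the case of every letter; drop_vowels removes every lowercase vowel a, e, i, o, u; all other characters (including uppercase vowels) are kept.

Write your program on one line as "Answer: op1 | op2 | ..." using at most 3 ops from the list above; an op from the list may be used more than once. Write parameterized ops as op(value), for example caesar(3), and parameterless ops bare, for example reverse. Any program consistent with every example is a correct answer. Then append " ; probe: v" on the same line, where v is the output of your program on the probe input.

reverse | drop(4) | drop_vowels ; probe: "qn"

Check, running the answer program on each example:
  "pljhhx" -> "xhhjlp" -> "lp" -> "lp"
  "malhhi" -> "ihhlam" -> "am" -> "m"
  "nuoztnazddj" -> "jddzantzoun" -> "antzoun" -> "ntzn"
  "luwwmzxgvlgt" -> "tglvgxzmwwul" -> "gxzmwwul" -> "gxzmwwl"
  "eijdagujv" -> "vjugadjie" -> "adjie" -> "dj"
  probe: "onqppou" -> "uoppqno" -> "qno" -> "qn"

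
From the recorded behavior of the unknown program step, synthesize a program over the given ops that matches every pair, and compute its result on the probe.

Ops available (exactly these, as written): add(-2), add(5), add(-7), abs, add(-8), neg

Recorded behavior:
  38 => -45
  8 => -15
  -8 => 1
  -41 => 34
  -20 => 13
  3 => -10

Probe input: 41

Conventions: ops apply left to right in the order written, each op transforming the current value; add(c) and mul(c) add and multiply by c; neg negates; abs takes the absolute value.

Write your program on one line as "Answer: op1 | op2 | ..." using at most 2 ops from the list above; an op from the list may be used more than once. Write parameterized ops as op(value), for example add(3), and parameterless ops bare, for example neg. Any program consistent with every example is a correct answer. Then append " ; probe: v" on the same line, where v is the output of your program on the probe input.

neg | add(-7) ; probe: -48

Check, running the answer program on each example:
  38 -> -38 -> -45
  8 -> -8 -> -15
  -8 -> 8 -> 1
  -41 -> 41 -> 34
  -20 -> 20 -> 13
  3 -> -3 -> -10
  probe: 41 -> -41 -> -48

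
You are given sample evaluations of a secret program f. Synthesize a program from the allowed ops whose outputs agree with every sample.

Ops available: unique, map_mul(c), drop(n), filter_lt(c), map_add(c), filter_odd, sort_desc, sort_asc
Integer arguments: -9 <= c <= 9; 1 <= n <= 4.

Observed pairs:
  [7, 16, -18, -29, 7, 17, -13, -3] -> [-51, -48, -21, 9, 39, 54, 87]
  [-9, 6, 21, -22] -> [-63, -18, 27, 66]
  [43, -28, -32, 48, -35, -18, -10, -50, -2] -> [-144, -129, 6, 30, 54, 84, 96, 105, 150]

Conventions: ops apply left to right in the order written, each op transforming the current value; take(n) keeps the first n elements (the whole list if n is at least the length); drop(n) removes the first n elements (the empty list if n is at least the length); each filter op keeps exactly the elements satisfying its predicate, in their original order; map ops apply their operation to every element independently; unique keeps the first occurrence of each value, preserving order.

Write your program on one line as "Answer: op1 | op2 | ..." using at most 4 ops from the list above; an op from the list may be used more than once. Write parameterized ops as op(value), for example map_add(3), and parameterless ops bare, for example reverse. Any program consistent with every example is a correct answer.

map_mul(-3) | sort_asc | unique

Check, running the answer program on each example:
  [7, 16, -18, -29, 7, 17, -13, -3] -> [-21, -48, 54, 87, -21, -51, 39, 9] -> [-51, -48, -21, -21, 9, 39, 54, 87] -> [-51, -48, -21, 9, 39, 54, 87]
  [-9, 6, 21, -22] -> [27, -18, -63, 66] -> [-63, -18, 27, 66] -> [-63, -18, 27, 66]
  [43, -28, -32, 48, -35, -18, -10, -50, -2] -> [-129, 84, 96, -144, 105, 54, 30, 150, 6] -> [-144, -129, 6, 30, 54, 84, 96, 105, 150] -> [-144, -129, 6, 30, 54, 84, 96, 105, 150]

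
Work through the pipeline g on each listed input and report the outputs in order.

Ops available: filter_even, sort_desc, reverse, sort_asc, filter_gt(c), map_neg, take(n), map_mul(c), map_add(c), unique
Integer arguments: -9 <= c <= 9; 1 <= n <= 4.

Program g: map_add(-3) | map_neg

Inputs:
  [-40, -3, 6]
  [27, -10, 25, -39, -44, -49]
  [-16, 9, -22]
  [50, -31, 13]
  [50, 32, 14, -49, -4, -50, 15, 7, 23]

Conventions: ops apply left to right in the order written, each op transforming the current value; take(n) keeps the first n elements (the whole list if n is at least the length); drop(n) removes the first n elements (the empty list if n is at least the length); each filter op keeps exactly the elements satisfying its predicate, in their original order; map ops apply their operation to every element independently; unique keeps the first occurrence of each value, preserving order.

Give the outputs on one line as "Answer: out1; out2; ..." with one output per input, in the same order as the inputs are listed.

[43, 6, -3]; [-24, 13, -22, 42, 47, 52]; [19, -6, 25]; [-47, 34, -10]; [-47, -29, -11, 52, 7, 53, -12, -4, -20]

Execution, op by op:
  [-40, -3, 6] -> [-43, -6, 3] -> [43, 6, -3]
  [27, -10, 25, -39, -44, -49] -> [24, -13, 22, -42, -47, -52] -> [-24, 13, -22, 42, 47, 52]
  [-16, 9, -22] -> [-19, 6, -25] -> [19, -6, 25]
  [50, -31, 13] -> [47, -34, 10] -> [-47, 34, -10]
  [50, 32, 14, -49, -4, -50, 15, 7, 23] -> [47, 29, 11, -52, -7, -53, 12, 4, 20] -> [-47, -29, -11, 52, 7, 53, -12, -4, -20]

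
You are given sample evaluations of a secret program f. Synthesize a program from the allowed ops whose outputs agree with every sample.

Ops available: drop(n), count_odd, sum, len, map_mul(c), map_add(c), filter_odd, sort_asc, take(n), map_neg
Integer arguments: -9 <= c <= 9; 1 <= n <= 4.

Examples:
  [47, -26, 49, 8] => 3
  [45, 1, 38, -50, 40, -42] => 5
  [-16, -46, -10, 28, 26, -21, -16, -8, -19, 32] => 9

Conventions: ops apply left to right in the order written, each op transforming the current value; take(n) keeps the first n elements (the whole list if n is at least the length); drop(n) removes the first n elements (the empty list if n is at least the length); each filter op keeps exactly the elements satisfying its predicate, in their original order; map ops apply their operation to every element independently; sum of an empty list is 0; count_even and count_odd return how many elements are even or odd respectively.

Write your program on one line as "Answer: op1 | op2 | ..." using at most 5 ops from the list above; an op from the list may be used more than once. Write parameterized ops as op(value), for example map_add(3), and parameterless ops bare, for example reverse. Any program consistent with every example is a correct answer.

drop(1) | map_add(-7) | map_mul(4) | len

Check, running the answer program on each example:
  [47, -26, 49, 8] -> [-26, 49, 8] -> [-33, 42, 1] -> [-132, 168, 4] -> 3
  [45, 1, 38, -50, 40, -42] -> [1, 38, -50, 40, -42] -> [-6, 31, -57, 33, -49] -> [-24, 124, -228, 132, -196] -> 5
  [-16, -46, -10, 28, 26, -21, -16, -8, -19, 32] -> [-46, -10, 28, 26, -21, -16, -8, -19, 32] -> [-53, -17, 21, 19, -28, -23, -15, -26, 25] -> [-212, -68, 84, 76, -112, -92, -60, -104, 100] -> 9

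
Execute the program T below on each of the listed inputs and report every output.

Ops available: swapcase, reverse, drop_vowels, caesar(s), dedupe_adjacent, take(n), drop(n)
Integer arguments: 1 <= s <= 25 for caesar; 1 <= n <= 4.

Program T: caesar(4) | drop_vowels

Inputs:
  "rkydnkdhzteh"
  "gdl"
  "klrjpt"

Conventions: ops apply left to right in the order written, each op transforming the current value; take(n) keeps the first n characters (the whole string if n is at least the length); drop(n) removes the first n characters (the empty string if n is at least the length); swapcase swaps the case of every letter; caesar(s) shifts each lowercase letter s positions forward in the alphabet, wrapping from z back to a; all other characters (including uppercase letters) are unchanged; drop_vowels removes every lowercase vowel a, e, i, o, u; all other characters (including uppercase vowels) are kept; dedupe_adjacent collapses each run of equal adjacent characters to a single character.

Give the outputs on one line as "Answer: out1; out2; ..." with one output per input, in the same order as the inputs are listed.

"vchrhldxl"; "khp"; "pvntx"

Execution, op by op:
  "rkydnkdhzteh" -> "vochrohldxil" -> "vchrhldxl"
  "gdl" -> "khp" -> "khp"
  "klrjpt" -> "opvntx" -> "pvntx"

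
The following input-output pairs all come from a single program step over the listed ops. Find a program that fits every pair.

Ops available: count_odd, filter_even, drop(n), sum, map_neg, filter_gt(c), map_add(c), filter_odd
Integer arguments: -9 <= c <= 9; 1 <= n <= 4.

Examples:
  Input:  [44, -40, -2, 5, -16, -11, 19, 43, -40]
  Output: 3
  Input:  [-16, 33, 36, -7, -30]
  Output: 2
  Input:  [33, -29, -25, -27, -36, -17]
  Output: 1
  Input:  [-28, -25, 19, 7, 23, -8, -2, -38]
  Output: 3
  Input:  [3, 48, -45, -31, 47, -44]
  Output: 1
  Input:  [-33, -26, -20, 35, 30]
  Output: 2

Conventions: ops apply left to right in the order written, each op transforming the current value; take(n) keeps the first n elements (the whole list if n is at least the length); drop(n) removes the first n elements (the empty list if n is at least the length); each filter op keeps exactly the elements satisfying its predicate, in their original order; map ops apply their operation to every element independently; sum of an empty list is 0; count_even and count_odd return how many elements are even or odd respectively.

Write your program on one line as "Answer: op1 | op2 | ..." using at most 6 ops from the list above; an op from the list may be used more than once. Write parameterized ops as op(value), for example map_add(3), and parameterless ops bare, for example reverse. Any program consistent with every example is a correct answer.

map_add(-8) | map_neg | map_add(-3) | map_add(-8) | filter_gt(4) | count_odd

Check, running the answer program on each example:
  [44, -40, -2, 5, -16, -11, 19, 43, -40] -> [36, -48, -10, -3, -24, -19, 11, 35, -48] -> [-36, 48, 10, 3, 24, 19, -11, -35, 48] -> [-39, 45, 7, 0, 21, 16, -14, -38, 45] -> [-47, 37, -1, -8, 13, 8, -22, -46, 37] -> [37, 13, 8, 37] -> 3
  [-16, 33, 36, -7, -30] -> [-24, 25, 28, -15, -38] -> [24, -25, -28, 15, 38] -> [21, -28, -31, 12, 35] -> [13, -36, -39, 4, 27] -> [13, 27] -> 2
  [33, -29, -25, -27, -36, -17] -> [25, -37, -33, -35, -44, -25] -> [-25, 37, 33, 35, 44, 25] -> [-28, 34, 30, 32, 41, 22] -> [-36, 26, 22, 24, 33, 14] -> [26, 22, 24, 33, 14] -> 1
  [-28, -25, 19, 7, 23, -8, -2, -38] -> [-36, -33, 11, -1, 15, -16, -10, -46] -> [36, 33, -11, 1, -15, 16, 10, 46] -> [33, 30, -14, -2, -18, 13, 7, 43] -> [25, 22, -22, -10, -26, 5, -1, 35] -> [25, 22, 5, 35] -> 3
  [3, 48, -45, -31, 47, -44] -> [-5, 40, -53, -39, 39, -52] -> [5, -40, 53, 39, -39, 52] -> [2, -43, 50, 36, -42, 49] -> [-6, -51, 42, 28, -50, 41] -> [42, 28, 41] -> 1
  [-33, -26, -20, 35, 30] -> [-41, -34, -28, 27, 22] -> [41, 34, 28, -27, -22] -> [38, 31, 25, -30, -25] -> [30, 23, 17, -38, -33] -> [30, 23, 17] -> 2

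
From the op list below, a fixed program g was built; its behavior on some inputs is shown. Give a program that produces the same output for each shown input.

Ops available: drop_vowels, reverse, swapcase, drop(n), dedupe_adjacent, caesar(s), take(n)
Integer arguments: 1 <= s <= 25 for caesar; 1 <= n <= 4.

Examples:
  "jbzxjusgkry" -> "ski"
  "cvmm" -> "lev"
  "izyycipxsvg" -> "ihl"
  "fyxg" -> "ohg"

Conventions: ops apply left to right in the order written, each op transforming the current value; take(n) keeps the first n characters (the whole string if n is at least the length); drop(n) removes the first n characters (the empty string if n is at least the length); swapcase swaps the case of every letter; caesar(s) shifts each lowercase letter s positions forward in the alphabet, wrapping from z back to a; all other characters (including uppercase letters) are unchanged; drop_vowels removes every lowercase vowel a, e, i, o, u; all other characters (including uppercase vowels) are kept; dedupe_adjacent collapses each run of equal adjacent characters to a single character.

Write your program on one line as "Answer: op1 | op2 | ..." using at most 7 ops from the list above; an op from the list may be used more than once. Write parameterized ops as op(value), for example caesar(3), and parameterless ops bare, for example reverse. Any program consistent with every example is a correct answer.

reverse | dedupe_adjacent | reverse | drop_vowels | caesar(9) | take(3)

Check, running the answer program on each example:
  "jbzxjusgkry" -> "yrkgsujxzbj" -> "yrkgsujxzbj" -> "jbzxjusgkry" -> "jbzxjsgkry" -> "skigsbptah" -> "ski"
  "cvmm" -> "mmvc" -> "mvc" -> "cvm" -> "cvm" -> "lev" -> "lev"
  "izyycipxsvg" -> "gvsxpicyyzi" -> "gvsxpicyzi" -> "izycipxsvg" -> "zycpxsvg" -> "ihlygbep" -> "ihl"
  "fyxg" -> "gxyf" -> "gxyf" -> "fyxg" -> "fyxg" -> "ohgp" -> "ohg"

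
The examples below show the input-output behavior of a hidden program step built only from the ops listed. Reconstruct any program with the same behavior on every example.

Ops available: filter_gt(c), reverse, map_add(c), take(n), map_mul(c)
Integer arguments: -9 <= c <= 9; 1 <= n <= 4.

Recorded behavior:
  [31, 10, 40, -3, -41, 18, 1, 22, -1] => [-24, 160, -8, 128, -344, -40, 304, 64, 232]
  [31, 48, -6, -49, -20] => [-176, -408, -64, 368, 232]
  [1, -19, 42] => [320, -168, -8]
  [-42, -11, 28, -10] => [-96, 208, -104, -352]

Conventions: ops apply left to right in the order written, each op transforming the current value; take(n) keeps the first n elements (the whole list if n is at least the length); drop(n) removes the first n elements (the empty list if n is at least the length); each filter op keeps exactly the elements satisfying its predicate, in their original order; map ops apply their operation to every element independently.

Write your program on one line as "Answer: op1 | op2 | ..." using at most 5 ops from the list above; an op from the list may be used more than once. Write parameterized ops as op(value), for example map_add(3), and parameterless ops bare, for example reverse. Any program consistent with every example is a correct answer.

map_add(-1) | map_mul(8) | reverse | map_add(-8)

Check, running the answer program on each example:
  [31, 10, 40, -3, -41, 18, 1, 22, -1] -> [30, 9, 39, -4, -42, 17, 0, 21, -2] -> [240, 72, 312, -32, -336, 136, 0, 168, -16] -> [-16, 168, 0, 136, -336, -32, 312, 72, 240] -> [-24, 160, -8, 128, -344, -40, 304, 64, 232]
  [31, 48, -6, -49, -20] -> [30, 47, -7, -50, -21] -> [240, 376, -56, -400, -168] -> [-168, -400, -56, 376, 240] -> [-176, -408, -64, 368, 232]
  [1, -19, 42] -> [0, -20, 41] -> [0, -160, 328] -> [328, -160, 0] -> [320, -168, -8]
  [-42, -11, 28, -10] -> [-43, -12, 27, -11] -> [-344, -96, 216, -88] -> [-88, 216, -96, -344] -> [-96, 208, -104, -352]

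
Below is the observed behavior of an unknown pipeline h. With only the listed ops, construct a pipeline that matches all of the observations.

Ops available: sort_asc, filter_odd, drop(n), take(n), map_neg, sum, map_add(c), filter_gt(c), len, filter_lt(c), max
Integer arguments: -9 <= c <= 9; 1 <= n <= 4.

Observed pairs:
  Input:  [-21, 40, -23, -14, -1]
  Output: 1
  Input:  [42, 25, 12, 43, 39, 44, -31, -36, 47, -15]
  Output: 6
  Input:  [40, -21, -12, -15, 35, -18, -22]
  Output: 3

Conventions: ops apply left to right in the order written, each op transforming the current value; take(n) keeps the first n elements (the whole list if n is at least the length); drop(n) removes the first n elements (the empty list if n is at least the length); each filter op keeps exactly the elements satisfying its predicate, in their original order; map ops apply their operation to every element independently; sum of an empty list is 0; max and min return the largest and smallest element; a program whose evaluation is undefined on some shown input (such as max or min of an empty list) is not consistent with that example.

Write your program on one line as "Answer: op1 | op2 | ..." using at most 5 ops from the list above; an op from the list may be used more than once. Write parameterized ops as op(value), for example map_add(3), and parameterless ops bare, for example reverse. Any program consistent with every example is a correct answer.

map_add(3) | sort_asc | drop(4) | len

Check, running the answer program on each example:
  [-21, 40, -23, -14, -1] -> [-18, 43, -20, -11, 2] -> [-20, -18, -11, 2, 43] -> [43] -> 1
  [42, 25, 12, 43, 39, 44, -31, -36, 47, -15] -> [45, 28, 15, 46, 42, 47, -28, -33, 50, -12] -> [-33, -28, -12, 15, 28, 42, 45, 46, 47, 50] -> [28, 42, 45, 46, 47, 50] -> 6
  [40, -21, -12, -15, 35, -18, -22] -> [43, -18, -9, -12, 38, -15, -19] -> [-19, -18, -15, -12, -9, 38, 43] -> [-9, 38, 43] -> 3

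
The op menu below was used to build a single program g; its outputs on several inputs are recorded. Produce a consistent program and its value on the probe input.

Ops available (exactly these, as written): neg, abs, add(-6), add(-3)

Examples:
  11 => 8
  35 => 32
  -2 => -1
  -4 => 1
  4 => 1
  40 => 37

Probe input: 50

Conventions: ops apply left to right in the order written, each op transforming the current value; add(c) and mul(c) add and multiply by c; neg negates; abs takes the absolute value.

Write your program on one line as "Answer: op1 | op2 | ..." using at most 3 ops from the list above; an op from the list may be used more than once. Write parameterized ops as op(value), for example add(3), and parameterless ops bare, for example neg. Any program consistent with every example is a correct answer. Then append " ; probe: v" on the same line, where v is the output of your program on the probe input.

abs | add(-3) ; probe: 47

Check, running the answer program on each example:
  11 -> 11 -> 8
  35 -> 35 -> 32
  -2 -> 2 -> -1
  -4 -> 4 -> 1
  4 -> 4 -> 1
  40 -> 40 -> 37
  probe: 50 -> 50 -> 47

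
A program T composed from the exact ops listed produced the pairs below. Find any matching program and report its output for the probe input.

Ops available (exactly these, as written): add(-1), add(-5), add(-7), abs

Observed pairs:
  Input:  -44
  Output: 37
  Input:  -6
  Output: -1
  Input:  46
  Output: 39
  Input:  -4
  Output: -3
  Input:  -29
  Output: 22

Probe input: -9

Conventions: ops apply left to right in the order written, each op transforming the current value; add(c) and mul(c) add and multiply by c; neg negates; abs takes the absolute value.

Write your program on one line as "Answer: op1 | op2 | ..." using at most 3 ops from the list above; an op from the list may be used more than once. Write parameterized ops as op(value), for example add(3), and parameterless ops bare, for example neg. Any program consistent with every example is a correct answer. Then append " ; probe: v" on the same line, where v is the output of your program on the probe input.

abs | add(-7) ; probe: 2

Check, running the answer program on each example:
  -44 -> 44 -> 37
  -6 -> 6 -> -1
  46 -> 46 -> 39
  -4 -> 4 -> -3
  -29 -> 29 -> 22
  probe: -9 -> 9 -> 2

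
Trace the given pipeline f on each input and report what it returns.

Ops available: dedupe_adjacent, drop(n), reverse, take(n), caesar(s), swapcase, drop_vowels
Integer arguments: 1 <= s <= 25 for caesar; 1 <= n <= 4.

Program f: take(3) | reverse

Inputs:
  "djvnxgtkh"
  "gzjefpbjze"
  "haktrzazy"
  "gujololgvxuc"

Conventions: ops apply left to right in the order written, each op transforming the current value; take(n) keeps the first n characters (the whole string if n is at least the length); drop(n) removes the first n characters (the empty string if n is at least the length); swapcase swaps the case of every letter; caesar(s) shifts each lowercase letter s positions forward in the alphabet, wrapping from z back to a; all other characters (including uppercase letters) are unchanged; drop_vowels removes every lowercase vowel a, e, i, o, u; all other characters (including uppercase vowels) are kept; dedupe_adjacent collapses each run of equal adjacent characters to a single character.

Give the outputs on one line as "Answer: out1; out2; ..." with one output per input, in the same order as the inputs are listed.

Execution, op by op:
  "djvnxgtkh" -> "djv" -> "vjd"
  "gzjefpbjze" -> "gzj" -> "jzg"
  "haktrzazy" -> "hak" -> "kah"
  "gujololgvxuc" -> "guj" -> "jug"

"vjd"; "jzg"; "kah"; "jug"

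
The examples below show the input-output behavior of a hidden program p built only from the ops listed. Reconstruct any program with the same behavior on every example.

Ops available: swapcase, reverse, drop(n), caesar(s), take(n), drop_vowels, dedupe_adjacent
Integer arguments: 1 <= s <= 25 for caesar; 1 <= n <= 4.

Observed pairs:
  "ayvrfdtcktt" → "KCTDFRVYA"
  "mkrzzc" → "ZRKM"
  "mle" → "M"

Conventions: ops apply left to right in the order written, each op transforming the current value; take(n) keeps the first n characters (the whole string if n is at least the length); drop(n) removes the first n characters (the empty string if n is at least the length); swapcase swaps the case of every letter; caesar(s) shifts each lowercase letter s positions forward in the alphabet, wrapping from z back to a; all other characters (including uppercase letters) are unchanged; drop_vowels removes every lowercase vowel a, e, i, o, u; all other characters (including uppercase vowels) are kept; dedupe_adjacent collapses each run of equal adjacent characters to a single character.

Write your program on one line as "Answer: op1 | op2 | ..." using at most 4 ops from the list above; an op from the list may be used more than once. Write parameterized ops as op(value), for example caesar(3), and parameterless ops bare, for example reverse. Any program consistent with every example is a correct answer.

reverse | drop(2) | swapcase

Check, running the answer program on each example:
  "ayvrfdtcktt" -> "ttkctdfrvya" -> "kctdfrvya" -> "KCTDFRVYA"
  "mkrzzc" -> "czzrkm" -> "zrkm" -> "ZRKM"
  "mle" -> "elm" -> "m" -> "M"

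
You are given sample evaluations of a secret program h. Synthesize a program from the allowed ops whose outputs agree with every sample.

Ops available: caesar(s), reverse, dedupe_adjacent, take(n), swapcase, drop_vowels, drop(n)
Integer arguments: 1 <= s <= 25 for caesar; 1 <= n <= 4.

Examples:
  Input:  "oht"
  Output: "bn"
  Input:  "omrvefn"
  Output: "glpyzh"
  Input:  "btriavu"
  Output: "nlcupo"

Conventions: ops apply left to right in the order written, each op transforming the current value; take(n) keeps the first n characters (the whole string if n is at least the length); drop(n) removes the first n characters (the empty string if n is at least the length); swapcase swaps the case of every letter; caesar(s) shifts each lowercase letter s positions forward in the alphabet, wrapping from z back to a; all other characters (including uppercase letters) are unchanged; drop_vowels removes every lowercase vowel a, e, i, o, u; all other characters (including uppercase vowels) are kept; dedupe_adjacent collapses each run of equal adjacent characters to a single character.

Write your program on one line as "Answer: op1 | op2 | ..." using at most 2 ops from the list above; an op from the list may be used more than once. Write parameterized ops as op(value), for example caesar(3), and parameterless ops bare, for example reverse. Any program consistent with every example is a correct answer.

caesar(20) | drop(1)

Check, running the answer program on each example:
  "oht" -> "ibn" -> "bn"
  "omrvefn" -> "iglpyzh" -> "glpyzh"
  "btriavu" -> "vnlcupo" -> "nlcupo"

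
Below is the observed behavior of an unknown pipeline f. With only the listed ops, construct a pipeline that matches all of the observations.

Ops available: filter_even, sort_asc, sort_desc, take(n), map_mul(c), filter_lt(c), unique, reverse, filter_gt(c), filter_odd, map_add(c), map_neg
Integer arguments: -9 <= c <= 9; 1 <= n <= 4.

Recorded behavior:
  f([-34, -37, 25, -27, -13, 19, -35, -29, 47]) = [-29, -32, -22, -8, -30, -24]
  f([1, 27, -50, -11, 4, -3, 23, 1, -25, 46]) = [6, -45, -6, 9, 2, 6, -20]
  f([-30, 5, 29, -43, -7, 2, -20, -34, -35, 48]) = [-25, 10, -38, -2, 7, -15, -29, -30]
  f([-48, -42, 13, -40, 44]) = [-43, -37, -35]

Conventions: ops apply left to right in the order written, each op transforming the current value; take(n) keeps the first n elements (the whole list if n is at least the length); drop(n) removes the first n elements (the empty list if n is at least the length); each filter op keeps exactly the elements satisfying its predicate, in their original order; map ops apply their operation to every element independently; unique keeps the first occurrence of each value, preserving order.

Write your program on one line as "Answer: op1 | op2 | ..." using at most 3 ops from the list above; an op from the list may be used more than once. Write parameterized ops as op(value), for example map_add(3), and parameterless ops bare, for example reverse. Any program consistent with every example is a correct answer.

filter_lt(9) | map_add(5)

Check, running the answer program on each example:
  [-34, -37, 25, -27, -13, 19, -35, -29, 47] -> [-34, -37, -27, -13, -35, -29] -> [-29, -32, -22, -8, -30, -24]
  [1, 27, -50, -11, 4, -3, 23, 1, -25, 46] -> [1, -50, -11, 4, -3, 1, -25] -> [6, -45, -6, 9, 2, 6, -20]
  [-30, 5, 29, -43, -7, 2, -20, -34, -35, 48] -> [-30, 5, -43, -7, 2, -20, -34, -35] -> [-25, 10, -38, -2, 7, -15, -29, -30]
  [-48, -42, 13, -40, 44] -> [-48, -42, -40] -> [-43, -37, -35]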